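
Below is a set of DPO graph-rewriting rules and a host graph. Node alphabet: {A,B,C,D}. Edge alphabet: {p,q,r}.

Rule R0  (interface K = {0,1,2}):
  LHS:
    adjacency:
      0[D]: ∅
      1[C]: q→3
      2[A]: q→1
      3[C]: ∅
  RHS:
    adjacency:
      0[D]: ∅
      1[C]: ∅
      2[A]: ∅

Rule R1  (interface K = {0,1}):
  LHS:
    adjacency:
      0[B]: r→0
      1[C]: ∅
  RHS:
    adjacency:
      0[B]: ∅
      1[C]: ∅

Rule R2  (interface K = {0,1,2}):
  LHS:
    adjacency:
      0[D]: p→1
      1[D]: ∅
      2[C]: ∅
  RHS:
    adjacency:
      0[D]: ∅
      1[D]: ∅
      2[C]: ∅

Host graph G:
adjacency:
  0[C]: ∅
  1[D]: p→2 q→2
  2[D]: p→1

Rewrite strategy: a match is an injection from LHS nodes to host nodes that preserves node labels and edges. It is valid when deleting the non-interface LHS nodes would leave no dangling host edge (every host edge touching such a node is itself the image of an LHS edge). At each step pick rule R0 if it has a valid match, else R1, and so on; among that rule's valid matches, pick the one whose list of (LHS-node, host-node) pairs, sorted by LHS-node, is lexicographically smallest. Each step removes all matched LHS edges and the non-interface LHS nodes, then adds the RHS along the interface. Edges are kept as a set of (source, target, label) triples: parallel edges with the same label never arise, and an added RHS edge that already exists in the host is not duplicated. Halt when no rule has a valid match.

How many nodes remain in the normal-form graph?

[0] host  ⇒  3 nodes, 3 edges  {1-p->2 1-q->2 2-p->1}
[1] R2 @ {0↦1, 1↦2, 2↦0}  ⇒  3 nodes, 2 edges  {1-q->2 2-p->1}
[2] R2 @ {0↦2, 1↦1, 2↦0}  ⇒  3 nodes, 1 edges  {1-q->2}
final graph: no rule applies after step 2
NF nodes: {0:C, 1:D, 2:D}

Answer: 3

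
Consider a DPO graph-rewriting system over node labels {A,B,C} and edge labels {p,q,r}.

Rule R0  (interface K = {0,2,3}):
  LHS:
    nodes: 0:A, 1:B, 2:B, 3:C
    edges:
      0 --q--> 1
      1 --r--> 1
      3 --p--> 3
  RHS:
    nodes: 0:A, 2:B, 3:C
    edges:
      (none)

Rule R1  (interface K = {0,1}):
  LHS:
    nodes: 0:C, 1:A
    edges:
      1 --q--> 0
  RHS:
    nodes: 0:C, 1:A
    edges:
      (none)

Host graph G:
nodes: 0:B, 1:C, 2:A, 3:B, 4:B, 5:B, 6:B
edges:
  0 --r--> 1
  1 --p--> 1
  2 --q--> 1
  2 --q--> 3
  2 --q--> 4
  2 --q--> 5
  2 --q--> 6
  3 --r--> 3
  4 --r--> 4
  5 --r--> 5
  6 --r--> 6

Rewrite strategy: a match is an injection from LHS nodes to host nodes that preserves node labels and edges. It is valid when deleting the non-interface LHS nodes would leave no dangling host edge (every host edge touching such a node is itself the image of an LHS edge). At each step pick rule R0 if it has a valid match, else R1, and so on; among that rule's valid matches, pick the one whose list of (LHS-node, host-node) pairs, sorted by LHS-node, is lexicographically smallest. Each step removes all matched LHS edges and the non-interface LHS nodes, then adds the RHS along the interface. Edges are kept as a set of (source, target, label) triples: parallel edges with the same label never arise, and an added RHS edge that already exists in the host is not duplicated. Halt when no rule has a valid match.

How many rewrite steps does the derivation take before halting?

start.  V:7 E:11  edges: 0-r->1 1-p->1 2-q->1 2-q->3 2-q->4 2-q->5 2-q->6 3-r->3 4-r->4 5-r->5 6-r->6
1. fire R0 via {0↦2, 1↦3, 2↦0, 3↦1}  →  V:6 E:8  edges: 0-r->1 2-q->1 2-q->4 2-q->5 2-q->6 4-r->4 5-r->5 6-r->6
2. fire R1 via {0↦1, 1↦2}  →  V:6 E:7  edges: 0-r->1 2-q->4 2-q->5 2-q->6 4-r->4 5-r->5 6-r->6
final graph: no rule applies after step 2

Answer: 2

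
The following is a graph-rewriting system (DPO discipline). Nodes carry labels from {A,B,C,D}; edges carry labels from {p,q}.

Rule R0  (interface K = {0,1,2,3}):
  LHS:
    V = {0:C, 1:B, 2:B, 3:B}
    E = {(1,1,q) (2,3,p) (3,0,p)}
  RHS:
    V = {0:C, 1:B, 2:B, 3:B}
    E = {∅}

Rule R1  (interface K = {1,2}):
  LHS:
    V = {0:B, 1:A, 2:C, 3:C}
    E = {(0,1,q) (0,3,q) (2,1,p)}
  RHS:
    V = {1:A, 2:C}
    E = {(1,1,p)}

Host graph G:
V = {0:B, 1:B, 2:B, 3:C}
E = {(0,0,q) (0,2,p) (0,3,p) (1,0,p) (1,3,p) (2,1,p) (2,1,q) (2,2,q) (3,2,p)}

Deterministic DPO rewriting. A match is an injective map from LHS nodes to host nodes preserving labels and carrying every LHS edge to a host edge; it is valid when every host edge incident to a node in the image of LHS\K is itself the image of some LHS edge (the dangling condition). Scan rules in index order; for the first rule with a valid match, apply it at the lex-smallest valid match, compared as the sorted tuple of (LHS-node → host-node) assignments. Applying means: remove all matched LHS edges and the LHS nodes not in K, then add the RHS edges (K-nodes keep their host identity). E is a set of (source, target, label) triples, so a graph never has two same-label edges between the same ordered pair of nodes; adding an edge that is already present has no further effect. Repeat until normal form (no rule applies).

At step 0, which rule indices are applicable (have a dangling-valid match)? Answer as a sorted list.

Answer: [R0]

Rewrite trace:
R0: 2 valid matches — {0↦3, 1↦0, 2↦2, 3↦1}, {0↦3, 1↦2, 2↦1, 3↦0}
R1: no valid match — LHS pattern not found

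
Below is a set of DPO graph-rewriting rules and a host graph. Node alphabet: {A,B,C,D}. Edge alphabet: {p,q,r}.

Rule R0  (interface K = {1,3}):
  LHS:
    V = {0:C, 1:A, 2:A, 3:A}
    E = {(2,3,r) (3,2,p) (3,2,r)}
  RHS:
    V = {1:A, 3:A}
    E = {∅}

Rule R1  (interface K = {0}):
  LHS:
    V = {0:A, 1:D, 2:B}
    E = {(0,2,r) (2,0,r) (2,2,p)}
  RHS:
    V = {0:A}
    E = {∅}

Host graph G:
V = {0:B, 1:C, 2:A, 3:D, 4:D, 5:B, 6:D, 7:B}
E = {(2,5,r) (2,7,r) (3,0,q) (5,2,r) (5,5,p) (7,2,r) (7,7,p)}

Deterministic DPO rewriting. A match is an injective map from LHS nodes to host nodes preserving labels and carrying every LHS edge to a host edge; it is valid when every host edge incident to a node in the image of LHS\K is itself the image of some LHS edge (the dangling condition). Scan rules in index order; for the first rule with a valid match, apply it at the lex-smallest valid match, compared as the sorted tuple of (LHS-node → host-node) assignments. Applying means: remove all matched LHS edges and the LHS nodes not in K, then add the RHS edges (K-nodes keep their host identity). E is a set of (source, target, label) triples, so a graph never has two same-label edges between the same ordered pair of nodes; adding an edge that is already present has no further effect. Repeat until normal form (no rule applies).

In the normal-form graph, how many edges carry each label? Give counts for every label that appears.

initial: |V|=8 |E|=7  E = 2-r->5 2-r->7 3-q->0 5-r->2 5-p->5 7-r->2 7-p->7
step 1: apply R1 at {0↦2, 1↦4, 2↦5}  → |V|=6 |E|=4  E = 2-r->7 3-q->0 7-r->2 7-p->7
step 2: apply R1 at {0↦2, 1↦6, 2↦7}  → |V|=4 |E|=1  E = 3-q->0
normal form: no rule applies after step 2
NF edges: [(3, 0, 'q')]

Answer: q:1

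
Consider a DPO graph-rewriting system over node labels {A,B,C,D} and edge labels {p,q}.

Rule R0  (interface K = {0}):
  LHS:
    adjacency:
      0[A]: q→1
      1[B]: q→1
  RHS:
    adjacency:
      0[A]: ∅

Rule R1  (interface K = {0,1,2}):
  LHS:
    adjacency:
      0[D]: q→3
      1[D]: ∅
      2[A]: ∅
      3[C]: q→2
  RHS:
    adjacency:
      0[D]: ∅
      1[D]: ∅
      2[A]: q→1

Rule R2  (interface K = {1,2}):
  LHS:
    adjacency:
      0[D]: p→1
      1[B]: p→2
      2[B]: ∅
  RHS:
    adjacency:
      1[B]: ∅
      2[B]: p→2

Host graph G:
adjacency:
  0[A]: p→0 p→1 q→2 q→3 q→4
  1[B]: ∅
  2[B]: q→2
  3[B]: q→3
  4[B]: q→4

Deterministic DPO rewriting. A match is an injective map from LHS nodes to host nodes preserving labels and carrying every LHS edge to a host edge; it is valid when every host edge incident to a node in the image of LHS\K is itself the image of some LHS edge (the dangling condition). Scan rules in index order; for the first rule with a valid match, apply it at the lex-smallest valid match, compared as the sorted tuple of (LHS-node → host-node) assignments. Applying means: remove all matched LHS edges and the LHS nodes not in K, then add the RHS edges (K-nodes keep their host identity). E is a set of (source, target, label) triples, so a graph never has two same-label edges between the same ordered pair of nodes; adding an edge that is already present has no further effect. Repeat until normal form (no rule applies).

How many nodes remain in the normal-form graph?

[0] host  ⇒  5 nodes, 8 edges  {0-p->0 0-p->1 0-q->2 0-q->3 0-q->4 2-q->2 3-q->3 4-q->4}
[1] R0 @ {0↦0, 1↦2}  ⇒  4 nodes, 6 edges  {0-p->0 0-p->1 0-q->3 0-q->4 3-q->3 4-q->4}
[2] R0 @ {0↦0, 1↦3}  ⇒  3 nodes, 4 edges  {0-p->0 0-p->1 0-q->4 4-q->4}
[3] R0 @ {0↦0, 1↦4}  ⇒  2 nodes, 2 edges  {0-p->0 0-p->1}
final graph: no rule applies after step 3
NF nodes: {0:A, 1:B}

Answer: 2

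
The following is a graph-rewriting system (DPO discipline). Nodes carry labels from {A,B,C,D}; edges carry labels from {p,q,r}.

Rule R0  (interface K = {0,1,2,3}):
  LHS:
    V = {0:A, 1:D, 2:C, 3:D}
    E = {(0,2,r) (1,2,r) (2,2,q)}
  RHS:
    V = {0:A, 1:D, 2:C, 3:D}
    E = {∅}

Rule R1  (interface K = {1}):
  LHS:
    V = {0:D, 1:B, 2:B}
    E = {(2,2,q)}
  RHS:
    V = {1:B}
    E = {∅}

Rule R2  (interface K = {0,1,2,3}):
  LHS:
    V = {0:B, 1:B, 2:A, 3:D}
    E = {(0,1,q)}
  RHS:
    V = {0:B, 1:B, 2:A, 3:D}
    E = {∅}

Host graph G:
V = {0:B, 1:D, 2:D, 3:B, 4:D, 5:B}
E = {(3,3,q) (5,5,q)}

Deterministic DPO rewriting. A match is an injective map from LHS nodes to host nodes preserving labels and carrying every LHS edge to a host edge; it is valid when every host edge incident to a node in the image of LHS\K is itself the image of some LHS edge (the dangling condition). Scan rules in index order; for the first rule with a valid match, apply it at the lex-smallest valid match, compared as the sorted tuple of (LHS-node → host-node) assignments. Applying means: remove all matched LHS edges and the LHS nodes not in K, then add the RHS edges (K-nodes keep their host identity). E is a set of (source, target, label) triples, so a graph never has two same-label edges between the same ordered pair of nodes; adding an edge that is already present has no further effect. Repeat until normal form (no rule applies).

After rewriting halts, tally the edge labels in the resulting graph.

[0] host  ⇒  6 nodes, 2 edges  {3-q->3 5-q->5}
[1] R1 @ {0↦1, 1↦0, 2↦3}  ⇒  4 nodes, 1 edges  {5-q->5}
[2] R1 @ {0↦2, 1↦0, 2↦5}  ⇒  2 nodes, 0 edges  {∅}
final graph: no rule applies after step 2
NF edges: []

Answer: (no edges)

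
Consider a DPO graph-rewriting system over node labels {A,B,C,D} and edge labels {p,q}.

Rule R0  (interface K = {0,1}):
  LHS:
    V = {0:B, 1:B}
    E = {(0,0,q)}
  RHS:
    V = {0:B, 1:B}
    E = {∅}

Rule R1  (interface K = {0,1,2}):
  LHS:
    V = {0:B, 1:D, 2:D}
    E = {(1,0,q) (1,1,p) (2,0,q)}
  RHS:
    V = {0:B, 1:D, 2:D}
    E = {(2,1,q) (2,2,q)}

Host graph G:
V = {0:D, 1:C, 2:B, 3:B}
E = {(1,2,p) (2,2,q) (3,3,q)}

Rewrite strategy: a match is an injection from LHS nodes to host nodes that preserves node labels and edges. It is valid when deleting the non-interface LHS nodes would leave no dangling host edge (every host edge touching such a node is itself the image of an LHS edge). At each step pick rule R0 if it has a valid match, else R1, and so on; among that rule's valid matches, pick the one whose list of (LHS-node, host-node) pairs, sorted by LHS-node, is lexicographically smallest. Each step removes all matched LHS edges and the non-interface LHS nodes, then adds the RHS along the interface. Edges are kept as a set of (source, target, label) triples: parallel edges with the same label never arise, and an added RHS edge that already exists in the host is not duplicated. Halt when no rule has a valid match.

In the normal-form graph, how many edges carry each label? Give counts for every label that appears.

Answer: p:1

Steps:
initial: |V|=4 |E|=3  E = 1-p->2 2-q->2 3-q->3
step 1: apply R0 at {0↦2, 1↦3}  → |V|=4 |E|=2  E = 1-p->2 3-q->3
step 2: apply R0 at {0↦3, 1↦2}  → |V|=4 |E|=1  E = 1-p->2
final graph: no rule applies after step 2
NF edges: [(1, 2, 'p')]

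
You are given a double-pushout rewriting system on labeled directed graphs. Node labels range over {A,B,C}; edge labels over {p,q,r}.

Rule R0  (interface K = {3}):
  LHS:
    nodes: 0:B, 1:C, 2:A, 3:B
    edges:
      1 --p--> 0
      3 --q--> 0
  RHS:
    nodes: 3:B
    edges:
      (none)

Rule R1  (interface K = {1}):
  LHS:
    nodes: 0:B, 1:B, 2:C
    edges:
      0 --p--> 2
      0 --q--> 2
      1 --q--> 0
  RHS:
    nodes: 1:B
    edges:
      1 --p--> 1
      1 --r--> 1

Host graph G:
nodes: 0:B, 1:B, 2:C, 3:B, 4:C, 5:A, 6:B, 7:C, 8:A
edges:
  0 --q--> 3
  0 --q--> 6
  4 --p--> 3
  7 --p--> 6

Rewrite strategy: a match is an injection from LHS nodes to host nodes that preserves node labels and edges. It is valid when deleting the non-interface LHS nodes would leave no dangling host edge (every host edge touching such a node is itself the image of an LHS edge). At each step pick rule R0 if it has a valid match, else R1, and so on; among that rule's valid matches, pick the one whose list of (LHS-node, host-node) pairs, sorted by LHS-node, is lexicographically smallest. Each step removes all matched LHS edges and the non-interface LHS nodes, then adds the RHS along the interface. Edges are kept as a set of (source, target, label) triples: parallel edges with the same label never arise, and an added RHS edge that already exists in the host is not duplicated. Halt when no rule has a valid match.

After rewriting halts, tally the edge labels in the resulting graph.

[0] host  ⇒  9 nodes, 4 edges  {0-q->3 0-q->6 4-p->3 7-p->6}
[1] R0 @ {0↦3, 1↦4, 2↦5, 3↦0}  ⇒  6 nodes, 2 edges  {0-q->6 7-p->6}
[2] R0 @ {0↦6, 1↦7, 2↦8, 3↦0}  ⇒  3 nodes, 0 edges  {∅}
normal form: no rule applies after step 2
NF edges: []

Answer: (no edges)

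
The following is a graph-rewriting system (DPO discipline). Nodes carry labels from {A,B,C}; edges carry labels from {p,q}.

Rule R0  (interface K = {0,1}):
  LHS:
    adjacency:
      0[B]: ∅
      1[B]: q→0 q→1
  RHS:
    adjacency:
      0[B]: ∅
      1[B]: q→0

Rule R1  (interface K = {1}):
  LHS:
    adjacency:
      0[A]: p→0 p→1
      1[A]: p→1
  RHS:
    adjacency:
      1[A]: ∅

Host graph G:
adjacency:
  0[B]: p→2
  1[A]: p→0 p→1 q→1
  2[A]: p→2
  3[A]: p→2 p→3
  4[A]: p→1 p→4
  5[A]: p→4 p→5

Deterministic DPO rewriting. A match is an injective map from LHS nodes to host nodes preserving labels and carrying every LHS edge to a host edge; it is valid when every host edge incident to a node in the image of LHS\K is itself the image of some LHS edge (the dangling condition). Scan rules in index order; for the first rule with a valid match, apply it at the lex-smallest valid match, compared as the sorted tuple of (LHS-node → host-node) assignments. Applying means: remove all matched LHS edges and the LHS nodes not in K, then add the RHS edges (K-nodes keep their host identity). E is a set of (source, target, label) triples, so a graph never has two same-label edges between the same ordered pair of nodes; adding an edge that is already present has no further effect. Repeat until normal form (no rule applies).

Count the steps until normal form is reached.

Answer: 2

Steps:
[0] host  ⇒  6 nodes, 11 edges  {0-p->2 1-p->0 1-p->1 1-q->1 2-p->2 3-p->2 3-p->3 4-p->1 4-p->4 5-p->4 5-p->5}
[1] R1 @ {0↦3, 1↦2}  ⇒  5 nodes, 8 edges  {0-p->2 1-p->0 1-p->1 1-q->1 4-p->1 4-p->4 5-p->4 5-p->5}
[2] R1 @ {0↦5, 1↦4}  ⇒  4 nodes, 5 edges  {0-p->2 1-p->0 1-p->1 1-q->1 4-p->1}
normal form: no rule applies after step 2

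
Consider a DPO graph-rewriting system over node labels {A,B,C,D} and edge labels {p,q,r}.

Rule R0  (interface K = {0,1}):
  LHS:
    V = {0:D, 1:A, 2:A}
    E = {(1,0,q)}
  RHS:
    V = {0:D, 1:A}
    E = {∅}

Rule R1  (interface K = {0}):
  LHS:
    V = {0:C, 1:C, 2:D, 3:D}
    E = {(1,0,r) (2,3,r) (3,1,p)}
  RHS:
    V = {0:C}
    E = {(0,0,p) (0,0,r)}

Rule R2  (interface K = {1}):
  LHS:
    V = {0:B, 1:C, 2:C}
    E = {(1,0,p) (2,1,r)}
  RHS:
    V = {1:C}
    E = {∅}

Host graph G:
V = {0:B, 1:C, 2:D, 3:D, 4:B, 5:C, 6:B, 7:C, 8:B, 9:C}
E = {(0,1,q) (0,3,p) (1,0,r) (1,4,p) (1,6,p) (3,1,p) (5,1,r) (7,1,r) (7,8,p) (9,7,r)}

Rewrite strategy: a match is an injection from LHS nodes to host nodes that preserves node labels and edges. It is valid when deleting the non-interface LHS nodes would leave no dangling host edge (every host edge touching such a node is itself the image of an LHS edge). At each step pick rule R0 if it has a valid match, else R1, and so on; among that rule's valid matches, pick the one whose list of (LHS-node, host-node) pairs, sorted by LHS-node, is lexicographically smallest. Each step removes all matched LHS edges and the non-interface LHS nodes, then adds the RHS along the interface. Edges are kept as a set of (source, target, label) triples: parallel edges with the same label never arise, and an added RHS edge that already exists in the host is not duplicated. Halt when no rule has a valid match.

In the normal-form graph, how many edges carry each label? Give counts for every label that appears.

Answer: p:2 q:1 r:1

Steps:
[0] host  ⇒  10 nodes, 10 edges  {0-q->1 0-p->3 1-r->0 1-p->4 1-p->6 3-p->1 5-r->1 7-r->1 7-p->8 9-r->7}
[1] R2 @ {0↦4, 1↦1, 2↦5}  ⇒  8 nodes, 8 edges  {0-q->1 0-p->3 1-r->0 1-p->6 3-p->1 7-r->1 7-p->8 9-r->7}
[2] R2 @ {0↦8, 1↦7, 2↦9}  ⇒  6 nodes, 6 edges  {0-q->1 0-p->3 1-r->0 1-p->6 3-p->1 7-r->1}
[3] R2 @ {0↦6, 1↦1, 2↦7}  ⇒  4 nodes, 4 edges  {0-q->1 0-p->3 1-r->0 3-p->1}
normal form: no rule applies after step 3
NF edges: [(0, 1, 'q'), (0, 3, 'p'), (1, 0, 'r'), (3, 1, 'p')]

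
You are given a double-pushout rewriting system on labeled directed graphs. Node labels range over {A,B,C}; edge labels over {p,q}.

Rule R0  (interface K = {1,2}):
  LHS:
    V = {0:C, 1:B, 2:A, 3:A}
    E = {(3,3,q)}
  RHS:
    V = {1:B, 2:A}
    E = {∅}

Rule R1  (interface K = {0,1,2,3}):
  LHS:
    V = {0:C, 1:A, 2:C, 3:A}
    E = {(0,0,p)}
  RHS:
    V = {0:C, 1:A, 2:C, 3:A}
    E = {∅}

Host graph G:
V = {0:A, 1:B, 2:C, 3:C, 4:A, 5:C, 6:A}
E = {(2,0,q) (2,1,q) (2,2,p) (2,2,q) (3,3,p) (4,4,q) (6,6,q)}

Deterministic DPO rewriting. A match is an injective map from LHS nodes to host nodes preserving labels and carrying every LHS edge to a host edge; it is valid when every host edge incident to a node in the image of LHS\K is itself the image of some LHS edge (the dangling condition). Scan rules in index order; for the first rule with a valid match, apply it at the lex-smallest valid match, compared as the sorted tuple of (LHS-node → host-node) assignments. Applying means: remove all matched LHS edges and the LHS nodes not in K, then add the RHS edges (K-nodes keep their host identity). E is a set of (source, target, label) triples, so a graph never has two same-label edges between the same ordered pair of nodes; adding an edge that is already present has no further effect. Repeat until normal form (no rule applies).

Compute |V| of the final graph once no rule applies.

Answer: 3

Rewrite trace:
[0] host  ⇒  7 nodes, 7 edges  {2-q->0 2-q->1 2-p->2 2-q->2 3-p->3 4-q->4 6-q->6}
[1] R0 @ {0↦5, 1↦1, 2↦0, 3↦4}  ⇒  5 nodes, 6 edges  {2-q->0 2-q->1 2-p->2 2-q->2 3-p->3 6-q->6}
[2] R1 @ {0↦2, 1↦0, 2↦3, 3↦6}  ⇒  5 nodes, 5 edges  {2-q->0 2-q->1 2-q->2 3-p->3 6-q->6}
[3] R1 @ {0↦3, 1↦0, 2↦2, 3↦6}  ⇒  5 nodes, 4 edges  {2-q->0 2-q->1 2-q->2 6-q->6}
[4] R0 @ {0↦3, 1↦1, 2↦0, 3↦6}  ⇒  3 nodes, 3 edges  {2-q->0 2-q->1 2-q->2}
final graph: no rule applies after step 4
NF nodes: {0:A, 1:B, 2:C}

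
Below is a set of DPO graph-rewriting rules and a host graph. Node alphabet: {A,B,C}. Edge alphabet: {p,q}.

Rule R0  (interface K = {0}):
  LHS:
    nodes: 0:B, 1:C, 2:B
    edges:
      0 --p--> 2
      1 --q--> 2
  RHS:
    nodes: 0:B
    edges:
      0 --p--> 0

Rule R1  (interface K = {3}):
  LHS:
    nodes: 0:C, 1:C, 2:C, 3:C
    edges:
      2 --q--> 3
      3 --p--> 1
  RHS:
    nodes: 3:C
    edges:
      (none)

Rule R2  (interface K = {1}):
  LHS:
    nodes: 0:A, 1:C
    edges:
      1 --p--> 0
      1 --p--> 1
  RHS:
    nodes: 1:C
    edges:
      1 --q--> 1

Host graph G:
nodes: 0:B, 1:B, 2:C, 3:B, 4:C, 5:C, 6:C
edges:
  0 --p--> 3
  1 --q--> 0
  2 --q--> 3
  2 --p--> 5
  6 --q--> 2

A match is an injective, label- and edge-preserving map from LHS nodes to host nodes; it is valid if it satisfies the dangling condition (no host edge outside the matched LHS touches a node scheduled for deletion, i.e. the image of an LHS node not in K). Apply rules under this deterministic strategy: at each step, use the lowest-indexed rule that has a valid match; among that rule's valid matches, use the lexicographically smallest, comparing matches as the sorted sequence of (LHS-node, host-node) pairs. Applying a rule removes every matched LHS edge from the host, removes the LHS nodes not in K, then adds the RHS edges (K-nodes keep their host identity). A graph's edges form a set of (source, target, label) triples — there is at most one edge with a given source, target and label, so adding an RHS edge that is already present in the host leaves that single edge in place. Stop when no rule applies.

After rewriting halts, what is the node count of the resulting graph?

Answer: 2

Steps:
start.  V:7 E:5  edges: 0-p->3 1-q->0 2-q->3 2-p->5 6-q->2
1. fire R1 via {0↦4, 1↦5, 2↦6, 3↦2}  →  V:4 E:3  edges: 0-p->3 1-q->0 2-q->3
2. fire R0 via {0↦0, 1↦2, 2↦3}  →  V:2 E:2  edges: 0-p->0 1-q->0
final graph: no rule applies after step 2
NF nodes: {0:B, 1:B}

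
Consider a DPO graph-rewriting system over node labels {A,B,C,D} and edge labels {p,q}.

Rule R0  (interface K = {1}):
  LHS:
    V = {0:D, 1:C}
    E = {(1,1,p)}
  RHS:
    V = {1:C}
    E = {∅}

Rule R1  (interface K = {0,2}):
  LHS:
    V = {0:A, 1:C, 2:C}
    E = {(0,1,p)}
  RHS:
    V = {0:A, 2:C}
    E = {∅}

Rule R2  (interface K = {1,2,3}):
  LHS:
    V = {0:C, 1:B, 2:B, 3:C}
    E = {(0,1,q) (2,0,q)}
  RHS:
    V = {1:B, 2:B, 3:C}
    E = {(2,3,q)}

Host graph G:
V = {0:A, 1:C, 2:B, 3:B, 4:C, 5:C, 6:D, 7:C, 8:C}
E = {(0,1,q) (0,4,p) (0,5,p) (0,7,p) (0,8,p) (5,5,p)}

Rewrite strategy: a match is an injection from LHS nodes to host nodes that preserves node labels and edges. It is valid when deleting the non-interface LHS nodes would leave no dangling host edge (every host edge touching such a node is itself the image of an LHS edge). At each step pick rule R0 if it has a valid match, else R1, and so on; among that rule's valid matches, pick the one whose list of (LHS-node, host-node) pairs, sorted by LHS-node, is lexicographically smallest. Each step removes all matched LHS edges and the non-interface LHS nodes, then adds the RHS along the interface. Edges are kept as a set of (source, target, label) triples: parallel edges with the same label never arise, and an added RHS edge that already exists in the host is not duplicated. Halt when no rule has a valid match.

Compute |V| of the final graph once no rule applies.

[0] host  ⇒  9 nodes, 6 edges  {0-q->1 0-p->4 0-p->5 0-p->7 0-p->8 5-p->5}
[1] R0 @ {0↦6, 1↦5}  ⇒  8 nodes, 5 edges  {0-q->1 0-p->4 0-p->5 0-p->7 0-p->8}
[2] R1 @ {0↦0, 1↦4, 2↦1}  ⇒  7 nodes, 4 edges  {0-q->1 0-p->5 0-p->7 0-p->8}
[3] R1 @ {0↦0, 1↦5, 2↦1}  ⇒  6 nodes, 3 edges  {0-q->1 0-p->7 0-p->8}
[4] R1 @ {0↦0, 1↦7, 2↦1}  ⇒  5 nodes, 2 edges  {0-q->1 0-p->8}
[5] R1 @ {0↦0, 1↦8, 2↦1}  ⇒  4 nodes, 1 edges  {0-q->1}
normal form: no rule applies after step 5
NF nodes: {0:A, 1:C, 2:B, 3:B}

Answer: 4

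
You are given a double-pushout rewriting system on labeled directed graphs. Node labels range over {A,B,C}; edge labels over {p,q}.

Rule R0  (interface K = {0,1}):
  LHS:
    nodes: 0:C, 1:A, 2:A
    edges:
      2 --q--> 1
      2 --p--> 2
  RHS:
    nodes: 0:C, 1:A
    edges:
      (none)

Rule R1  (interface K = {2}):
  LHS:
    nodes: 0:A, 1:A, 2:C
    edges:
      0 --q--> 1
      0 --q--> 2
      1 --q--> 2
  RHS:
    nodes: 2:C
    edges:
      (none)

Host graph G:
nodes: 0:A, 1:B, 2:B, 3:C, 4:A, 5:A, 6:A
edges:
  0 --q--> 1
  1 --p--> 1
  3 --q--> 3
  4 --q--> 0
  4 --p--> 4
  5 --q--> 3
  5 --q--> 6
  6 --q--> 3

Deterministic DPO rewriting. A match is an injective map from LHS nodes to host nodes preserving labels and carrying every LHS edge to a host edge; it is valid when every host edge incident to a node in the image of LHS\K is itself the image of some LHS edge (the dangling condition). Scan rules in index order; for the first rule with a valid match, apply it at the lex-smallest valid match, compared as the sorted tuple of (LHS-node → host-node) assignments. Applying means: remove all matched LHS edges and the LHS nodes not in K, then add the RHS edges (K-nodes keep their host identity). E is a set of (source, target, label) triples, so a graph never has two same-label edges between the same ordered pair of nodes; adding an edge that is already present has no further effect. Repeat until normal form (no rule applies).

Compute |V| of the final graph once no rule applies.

Answer: 4

Steps:
initial: |V|=7 |E|=8  E = 0-q->1 1-p->1 3-q->3 4-q->0 4-p->4 5-q->3 5-q->6 6-q->3
step 1: apply R0 at {0↦3, 1↦0, 2↦4}  → |V|=6 |E|=6  E = 0-q->1 1-p->1 3-q->3 5-q->3 5-q->6 6-q->3
step 2: apply R1 at {0↦5, 1↦6, 2↦3}  → |V|=4 |E|=3  E = 0-q->1 1-p->1 3-q->3
halt: no rule applies after step 2
NF nodes: {0:A, 1:B, 2:B, 3:C}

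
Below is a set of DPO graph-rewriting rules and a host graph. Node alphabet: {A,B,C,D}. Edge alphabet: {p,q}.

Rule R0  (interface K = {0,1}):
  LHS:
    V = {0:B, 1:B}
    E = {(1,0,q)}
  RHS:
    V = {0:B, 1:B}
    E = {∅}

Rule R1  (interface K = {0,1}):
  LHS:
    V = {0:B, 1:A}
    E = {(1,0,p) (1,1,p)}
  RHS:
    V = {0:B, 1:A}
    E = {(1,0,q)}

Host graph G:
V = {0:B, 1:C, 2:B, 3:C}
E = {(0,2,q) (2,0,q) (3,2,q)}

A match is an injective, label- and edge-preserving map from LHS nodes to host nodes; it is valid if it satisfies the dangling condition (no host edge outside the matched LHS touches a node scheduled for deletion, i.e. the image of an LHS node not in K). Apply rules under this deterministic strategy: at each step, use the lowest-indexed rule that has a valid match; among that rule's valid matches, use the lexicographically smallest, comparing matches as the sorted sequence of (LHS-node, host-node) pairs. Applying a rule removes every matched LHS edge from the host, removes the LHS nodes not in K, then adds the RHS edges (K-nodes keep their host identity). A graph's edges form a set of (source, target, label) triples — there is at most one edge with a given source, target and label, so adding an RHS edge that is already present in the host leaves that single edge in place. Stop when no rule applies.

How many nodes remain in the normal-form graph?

[0] host  ⇒  4 nodes, 3 edges  {0-q->2 2-q->0 3-q->2}
[1] R0 @ {0↦0, 1↦2}  ⇒  4 nodes, 2 edges  {0-q->2 3-q->2}
[2] R0 @ {0↦2, 1↦0}  ⇒  4 nodes, 1 edges  {3-q->2}
halt: no rule applies after step 2
NF nodes: {0:B, 1:C, 2:B, 3:C}

Answer: 4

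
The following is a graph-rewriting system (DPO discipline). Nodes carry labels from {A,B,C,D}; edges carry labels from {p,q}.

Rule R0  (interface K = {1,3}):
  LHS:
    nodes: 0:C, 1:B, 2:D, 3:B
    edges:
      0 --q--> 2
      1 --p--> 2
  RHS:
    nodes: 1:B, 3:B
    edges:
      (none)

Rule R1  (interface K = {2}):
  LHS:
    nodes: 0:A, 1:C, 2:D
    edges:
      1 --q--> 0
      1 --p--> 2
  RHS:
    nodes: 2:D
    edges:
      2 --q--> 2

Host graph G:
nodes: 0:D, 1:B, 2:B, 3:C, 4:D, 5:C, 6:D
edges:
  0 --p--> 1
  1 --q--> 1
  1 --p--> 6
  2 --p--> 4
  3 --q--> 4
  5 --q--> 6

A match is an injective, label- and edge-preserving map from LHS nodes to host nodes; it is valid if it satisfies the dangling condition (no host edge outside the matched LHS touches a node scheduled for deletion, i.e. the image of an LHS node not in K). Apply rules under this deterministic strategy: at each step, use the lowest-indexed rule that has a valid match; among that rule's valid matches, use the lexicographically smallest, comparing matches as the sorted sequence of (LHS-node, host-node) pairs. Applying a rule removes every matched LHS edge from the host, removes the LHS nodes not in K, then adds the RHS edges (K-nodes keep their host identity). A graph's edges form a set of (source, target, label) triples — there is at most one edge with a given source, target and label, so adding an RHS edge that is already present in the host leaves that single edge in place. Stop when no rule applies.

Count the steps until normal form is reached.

initial: |V|=7 |E|=6  E = 0-p->1 1-q->1 1-p->6 2-p->4 3-q->4 5-q->6
step 1: apply R0 at {0↦3, 1↦2, 2↦4, 3↦1}  → |V|=5 |E|=4  E = 0-p->1 1-q->1 1-p->6 5-q->6
step 2: apply R0 at {0↦5, 1↦1, 2↦6, 3↦2}  → |V|=3 |E|=2  E = 0-p->1 1-q->1
final graph: no rule applies after step 2

Answer: 2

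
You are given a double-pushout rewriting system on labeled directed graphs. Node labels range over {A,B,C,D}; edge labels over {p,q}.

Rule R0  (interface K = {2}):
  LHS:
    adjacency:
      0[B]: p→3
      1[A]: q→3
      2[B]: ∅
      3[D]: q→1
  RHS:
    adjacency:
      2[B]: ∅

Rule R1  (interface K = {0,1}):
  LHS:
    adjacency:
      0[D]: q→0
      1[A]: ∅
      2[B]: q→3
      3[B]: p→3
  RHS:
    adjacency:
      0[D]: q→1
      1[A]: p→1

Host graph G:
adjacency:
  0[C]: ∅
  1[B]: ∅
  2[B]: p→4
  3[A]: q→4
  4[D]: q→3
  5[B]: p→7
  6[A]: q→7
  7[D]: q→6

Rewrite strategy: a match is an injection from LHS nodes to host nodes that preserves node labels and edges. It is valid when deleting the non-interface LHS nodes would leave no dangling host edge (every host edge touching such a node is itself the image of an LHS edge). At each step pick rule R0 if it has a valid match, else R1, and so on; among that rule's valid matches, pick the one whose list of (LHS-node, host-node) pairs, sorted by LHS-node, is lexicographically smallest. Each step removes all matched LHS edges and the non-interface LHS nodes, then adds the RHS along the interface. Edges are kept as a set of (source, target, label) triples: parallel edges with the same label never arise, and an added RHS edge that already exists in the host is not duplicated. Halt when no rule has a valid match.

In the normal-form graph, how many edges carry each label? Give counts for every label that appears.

Answer: (no edges)

Rewrite trace:
initial: |V|=8 |E|=6  E = 2-p->4 3-q->4 4-q->3 5-p->7 6-q->7 7-q->6
step 1: apply R0 at {0↦2, 1↦3, 2↦1, 3↦4}  → |V|=5 |E|=3  E = 5-p->7 6-q->7 7-q->6
step 2: apply R0 at {0↦5, 1↦6, 2↦1, 3↦7}  → |V|=2 |E|=0  E = ∅
halt: no rule applies after step 2
NF edges: []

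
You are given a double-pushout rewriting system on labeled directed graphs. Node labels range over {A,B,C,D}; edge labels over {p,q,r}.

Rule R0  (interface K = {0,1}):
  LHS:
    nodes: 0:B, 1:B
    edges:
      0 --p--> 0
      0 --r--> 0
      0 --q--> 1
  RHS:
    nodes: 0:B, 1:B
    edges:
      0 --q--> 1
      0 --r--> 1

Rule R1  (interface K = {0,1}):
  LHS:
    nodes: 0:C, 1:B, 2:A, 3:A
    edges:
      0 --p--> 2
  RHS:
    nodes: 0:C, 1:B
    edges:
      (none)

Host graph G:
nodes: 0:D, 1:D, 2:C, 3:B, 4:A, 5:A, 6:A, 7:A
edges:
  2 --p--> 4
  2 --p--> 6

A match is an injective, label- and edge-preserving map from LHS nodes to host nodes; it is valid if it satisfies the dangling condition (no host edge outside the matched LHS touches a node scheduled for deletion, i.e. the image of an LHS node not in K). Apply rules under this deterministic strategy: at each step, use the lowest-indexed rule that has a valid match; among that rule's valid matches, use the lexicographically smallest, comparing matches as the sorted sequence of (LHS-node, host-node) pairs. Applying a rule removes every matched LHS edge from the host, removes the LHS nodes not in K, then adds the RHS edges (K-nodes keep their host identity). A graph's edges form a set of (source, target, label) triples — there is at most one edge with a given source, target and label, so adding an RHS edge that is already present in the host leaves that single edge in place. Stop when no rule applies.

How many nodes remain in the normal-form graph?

[0] host  ⇒  8 nodes, 2 edges  {2-p->4 2-p->6}
[1] R1 @ {0↦2, 1↦3, 2↦4, 3↦5}  ⇒  6 nodes, 1 edges  {2-p->6}
[2] R1 @ {0↦2, 1↦3, 2↦6, 3↦7}  ⇒  4 nodes, 0 edges  {∅}
halt: no rule applies after step 2
NF nodes: {0:D, 1:D, 2:C, 3:B}

Answer: 4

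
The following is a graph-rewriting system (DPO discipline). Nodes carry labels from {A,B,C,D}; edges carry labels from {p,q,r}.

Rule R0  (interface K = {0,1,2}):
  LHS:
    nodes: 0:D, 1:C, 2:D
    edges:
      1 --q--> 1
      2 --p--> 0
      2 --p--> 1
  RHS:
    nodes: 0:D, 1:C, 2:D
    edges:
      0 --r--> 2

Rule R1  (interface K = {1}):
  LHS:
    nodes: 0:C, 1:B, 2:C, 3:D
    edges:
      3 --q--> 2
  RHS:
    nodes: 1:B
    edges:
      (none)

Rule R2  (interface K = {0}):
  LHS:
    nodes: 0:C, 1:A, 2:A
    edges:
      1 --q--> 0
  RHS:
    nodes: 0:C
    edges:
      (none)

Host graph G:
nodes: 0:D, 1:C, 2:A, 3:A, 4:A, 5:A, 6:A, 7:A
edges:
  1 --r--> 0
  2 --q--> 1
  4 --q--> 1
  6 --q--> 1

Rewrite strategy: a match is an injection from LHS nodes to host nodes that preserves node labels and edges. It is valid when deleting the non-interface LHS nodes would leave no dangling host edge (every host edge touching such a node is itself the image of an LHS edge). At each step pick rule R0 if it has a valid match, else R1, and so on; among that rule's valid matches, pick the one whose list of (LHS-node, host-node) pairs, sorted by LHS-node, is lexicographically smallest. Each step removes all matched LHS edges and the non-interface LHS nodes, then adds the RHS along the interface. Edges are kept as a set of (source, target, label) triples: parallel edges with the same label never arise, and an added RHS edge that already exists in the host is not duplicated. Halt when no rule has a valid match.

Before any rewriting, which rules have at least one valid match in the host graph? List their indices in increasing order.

Answer: [R2]

Derivation:
R0: no valid match — LHS pattern not found
R1: no valid match — LHS pattern not found
R2: 9 valid matches — {0↦1, 1↦2, 2↦3}, {0↦1, 1↦2, 2↦5}, {0↦1, 1↦2, 2↦7} (+6 more)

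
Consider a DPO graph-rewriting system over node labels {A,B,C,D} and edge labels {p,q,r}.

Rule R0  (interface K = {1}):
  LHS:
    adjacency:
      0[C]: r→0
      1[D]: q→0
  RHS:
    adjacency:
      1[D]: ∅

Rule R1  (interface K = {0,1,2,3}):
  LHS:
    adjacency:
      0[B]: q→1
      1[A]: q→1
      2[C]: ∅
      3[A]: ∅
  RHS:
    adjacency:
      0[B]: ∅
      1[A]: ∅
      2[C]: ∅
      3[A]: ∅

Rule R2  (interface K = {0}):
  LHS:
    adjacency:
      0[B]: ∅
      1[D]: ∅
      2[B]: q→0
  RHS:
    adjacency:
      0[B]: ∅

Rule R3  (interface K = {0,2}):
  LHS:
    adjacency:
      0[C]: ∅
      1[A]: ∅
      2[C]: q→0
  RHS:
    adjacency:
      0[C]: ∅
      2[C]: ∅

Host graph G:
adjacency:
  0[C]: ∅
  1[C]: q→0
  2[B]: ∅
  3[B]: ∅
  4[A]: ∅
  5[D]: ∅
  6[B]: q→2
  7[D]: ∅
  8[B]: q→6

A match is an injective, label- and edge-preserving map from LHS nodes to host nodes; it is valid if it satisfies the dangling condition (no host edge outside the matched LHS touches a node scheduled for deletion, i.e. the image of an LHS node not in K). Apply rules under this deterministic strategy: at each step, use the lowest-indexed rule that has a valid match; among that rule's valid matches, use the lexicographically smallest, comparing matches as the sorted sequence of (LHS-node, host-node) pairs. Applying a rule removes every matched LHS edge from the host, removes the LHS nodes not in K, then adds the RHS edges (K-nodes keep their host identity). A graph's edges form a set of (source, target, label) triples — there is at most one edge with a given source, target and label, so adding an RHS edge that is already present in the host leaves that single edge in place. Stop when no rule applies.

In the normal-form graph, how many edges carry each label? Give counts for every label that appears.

Answer: (no edges)

Rewrite trace:
initial: |V|=9 |E|=3  E = 1-q->0 6-q->2 8-q->6
step 1: apply R2 at {0↦6, 1↦5, 2↦8}  → |V|=7 |E|=2  E = 1-q->0 6-q->2
step 2: apply R2 at {0↦2, 1↦7, 2↦6}  → |V|=5 |E|=1  E = 1-q->0
step 3: apply R3 at {0↦0, 1↦4, 2↦1}  → |V|=4 |E|=0  E = ∅
normal form: no rule applies after step 3
NF edges: []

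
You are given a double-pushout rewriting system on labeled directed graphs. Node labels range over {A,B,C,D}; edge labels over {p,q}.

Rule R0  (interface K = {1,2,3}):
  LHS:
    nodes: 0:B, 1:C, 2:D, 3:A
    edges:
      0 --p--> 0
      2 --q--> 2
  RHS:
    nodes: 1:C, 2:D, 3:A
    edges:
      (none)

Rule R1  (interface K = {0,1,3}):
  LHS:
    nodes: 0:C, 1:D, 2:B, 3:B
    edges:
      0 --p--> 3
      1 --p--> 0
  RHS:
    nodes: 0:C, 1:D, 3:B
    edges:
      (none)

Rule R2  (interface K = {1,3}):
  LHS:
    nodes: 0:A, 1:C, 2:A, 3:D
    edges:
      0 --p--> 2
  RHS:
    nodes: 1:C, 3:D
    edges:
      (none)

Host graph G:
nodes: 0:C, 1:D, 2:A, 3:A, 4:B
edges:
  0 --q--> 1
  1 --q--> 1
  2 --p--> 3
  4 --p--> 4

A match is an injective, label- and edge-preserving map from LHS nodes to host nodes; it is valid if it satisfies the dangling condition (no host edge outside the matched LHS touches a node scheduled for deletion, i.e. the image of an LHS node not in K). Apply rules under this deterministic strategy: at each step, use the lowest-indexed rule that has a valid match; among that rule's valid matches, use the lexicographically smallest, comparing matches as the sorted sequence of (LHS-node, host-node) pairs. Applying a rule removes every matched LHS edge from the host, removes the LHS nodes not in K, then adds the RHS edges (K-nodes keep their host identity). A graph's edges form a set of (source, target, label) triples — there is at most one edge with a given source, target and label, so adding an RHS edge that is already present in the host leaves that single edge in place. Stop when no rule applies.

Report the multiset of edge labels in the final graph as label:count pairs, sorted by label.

Answer: q:1

Rewrite trace:
start.  V:5 E:4  edges: 0-q->1 1-q->1 2-p->3 4-p->4
1. fire R0 via {0↦4, 1↦0, 2↦1, 3↦2}  →  V:4 E:2  edges: 0-q->1 2-p->3
2. fire R2 via {0↦2, 1↦0, 2↦3, 3↦1}  →  V:2 E:1  edges: 0-q->1
final graph: no rule applies after step 2
NF edges: [(0, 1, 'q')]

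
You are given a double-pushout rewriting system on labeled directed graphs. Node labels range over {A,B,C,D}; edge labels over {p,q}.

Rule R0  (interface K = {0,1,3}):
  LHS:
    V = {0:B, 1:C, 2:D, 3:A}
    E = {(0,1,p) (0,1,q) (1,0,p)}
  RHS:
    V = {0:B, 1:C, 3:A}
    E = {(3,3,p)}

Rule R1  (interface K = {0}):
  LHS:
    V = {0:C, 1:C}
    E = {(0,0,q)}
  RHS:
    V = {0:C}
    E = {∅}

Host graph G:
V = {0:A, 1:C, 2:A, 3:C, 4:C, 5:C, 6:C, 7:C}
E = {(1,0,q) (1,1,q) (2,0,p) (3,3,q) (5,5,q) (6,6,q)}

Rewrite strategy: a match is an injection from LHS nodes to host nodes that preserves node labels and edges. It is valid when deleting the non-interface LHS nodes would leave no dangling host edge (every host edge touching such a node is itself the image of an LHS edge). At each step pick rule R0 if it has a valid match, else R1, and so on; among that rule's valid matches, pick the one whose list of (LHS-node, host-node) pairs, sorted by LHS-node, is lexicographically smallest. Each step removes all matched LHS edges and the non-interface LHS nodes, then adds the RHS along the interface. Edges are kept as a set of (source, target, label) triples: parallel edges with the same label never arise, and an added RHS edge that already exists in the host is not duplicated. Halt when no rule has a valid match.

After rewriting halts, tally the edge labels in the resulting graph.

start.  V:8 E:6  edges: 1-q->0 1-q->1 2-p->0 3-q->3 5-q->5 6-q->6
1. fire R1 via {0↦1, 1↦4}  →  V:7 E:5  edges: 1-q->0 2-p->0 3-q->3 5-q->5 6-q->6
2. fire R1 via {0↦3, 1↦7}  →  V:6 E:4  edges: 1-q->0 2-p->0 5-q->5 6-q->6
3. fire R1 via {0↦5, 1↦3}  →  V:5 E:3  edges: 1-q->0 2-p->0 6-q->6
4. fire R1 via {0↦6, 1↦5}  →  V:4 E:2  edges: 1-q->0 2-p->0
halt: no rule applies after step 4
NF edges: [(1, 0, 'q'), (2, 0, 'p')]

Answer: p:1 q:1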